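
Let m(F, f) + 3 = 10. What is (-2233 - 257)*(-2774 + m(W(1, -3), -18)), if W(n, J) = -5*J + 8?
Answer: 6889830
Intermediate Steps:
W(n, J) = 8 - 5*J
m(F, f) = 7 (m(F, f) = -3 + 10 = 7)
(-2233 - 257)*(-2774 + m(W(1, -3), -18)) = (-2233 - 257)*(-2774 + 7) = -2490*(-2767) = 6889830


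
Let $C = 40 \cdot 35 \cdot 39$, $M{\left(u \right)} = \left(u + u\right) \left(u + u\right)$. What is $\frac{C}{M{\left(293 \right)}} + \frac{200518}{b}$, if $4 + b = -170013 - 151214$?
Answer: $- \frac{12829466632}{27577360119} \approx -0.46522$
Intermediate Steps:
$M{\left(u \right)} = 4 u^{2}$ ($M{\left(u \right)} = 2 u 2 u = 4 u^{2}$)
$b = -321231$ ($b = -4 - 321227 = -321231$)
$C = 54600$ ($C = 1400 \cdot 39 = 54600$)
$\frac{C}{M{\left(293 \right)}} + \frac{200518}{b} = \frac{54600}{4 \cdot 293^{2}} + \frac{200518}{-321231} = \frac{54600}{4 \cdot 85849} + 200518 \left(- \frac{1}{321231}\right) = \frac{54600}{343396} - \frac{200518}{321231} = 54600 \cdot \frac{1}{343396} - \frac{200518}{321231} = \frac{13650}{85849} - \frac{200518}{321231} = - \frac{12829466632}{27577360119}$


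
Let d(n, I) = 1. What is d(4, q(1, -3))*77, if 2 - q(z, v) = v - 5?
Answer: 77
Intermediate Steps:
q(z, v) = 7 - v (q(z, v) = 2 - (v - 5) = 2 - (-5 + v) = 2 + (5 - v) = 7 - v)
d(4, q(1, -3))*77 = 1*77 = 77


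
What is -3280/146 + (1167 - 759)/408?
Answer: -1567/73 ≈ -21.466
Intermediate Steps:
-3280/146 + (1167 - 759)/408 = -3280*1/146 + 408*(1/408) = -1640/73 + 1 = -1567/73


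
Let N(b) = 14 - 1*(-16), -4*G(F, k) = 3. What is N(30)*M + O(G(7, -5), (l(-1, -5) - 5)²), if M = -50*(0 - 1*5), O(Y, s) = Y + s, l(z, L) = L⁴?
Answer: 1567597/4 ≈ 3.9190e+5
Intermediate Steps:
G(F, k) = -¾ (G(F, k) = -¼*3 = -¾)
N(b) = 30 (N(b) = 14 + 16 = 30)
M = 250 (M = -50*(0 - 5) = -50*(-5) = 250)
N(30)*M + O(G(7, -5), (l(-1, -5) - 5)²) = 30*250 + (-¾ + ((-5)⁴ - 5)²) = 7500 + (-¾ + (625 - 5)²) = 7500 + (-¾ + 620²) = 7500 + (-¾ + 384400) = 7500 + 1537597/4 = 1567597/4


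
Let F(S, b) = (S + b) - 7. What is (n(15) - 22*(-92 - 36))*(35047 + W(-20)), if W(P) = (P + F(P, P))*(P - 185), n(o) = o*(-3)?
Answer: 135174922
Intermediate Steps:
F(S, b) = -7 + S + b
n(o) = -3*o
W(P) = (-185 + P)*(-7 + 3*P) (W(P) = (P + (-7 + P + P))*(P - 185) = (P + (-7 + 2*P))*(-185 + P) = (-7 + 3*P)*(-185 + P) = (-185 + P)*(-7 + 3*P))
(n(15) - 22*(-92 - 36))*(35047 + W(-20)) = (-3*15 - 22*(-92 - 36))*(35047 + (1295 - 562*(-20) + 3*(-20)²)) = (-45 - 22*(-128))*(35047 + (1295 + 11240 + 3*400)) = (-45 + 2816)*(35047 + (1295 + 11240 + 1200)) = 2771*(35047 + 13735) = 2771*48782 = 135174922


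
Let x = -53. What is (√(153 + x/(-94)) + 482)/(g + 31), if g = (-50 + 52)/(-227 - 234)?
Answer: 222202/14289 + 461*√1356890/1343166 ≈ 15.950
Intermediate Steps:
g = -2/461 (g = 2/(-461) = 2*(-1/461) = -2/461 ≈ -0.0043384)
(√(153 + x/(-94)) + 482)/(g + 31) = (√(153 - 53/(-94)) + 482)/(-2/461 + 31) = (√(153 - 53*(-1/94)) + 482)/(14289/461) = (√(153 + 53/94) + 482)*(461/14289) = (√(14435/94) + 482)*(461/14289) = (√1356890/94 + 482)*(461/14289) = (482 + √1356890/94)*(461/14289) = 222202/14289 + 461*√1356890/1343166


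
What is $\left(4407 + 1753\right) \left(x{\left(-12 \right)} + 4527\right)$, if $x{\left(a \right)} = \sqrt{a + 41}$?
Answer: $27886320 + 6160 \sqrt{29} \approx 2.7919 \cdot 10^{7}$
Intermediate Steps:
$x{\left(a \right)} = \sqrt{41 + a}$
$\left(4407 + 1753\right) \left(x{\left(-12 \right)} + 4527\right) = \left(4407 + 1753\right) \left(\sqrt{41 - 12} + 4527\right) = 6160 \left(\sqrt{29} + 4527\right) = 6160 \left(4527 + \sqrt{29}\right) = 27886320 + 6160 \sqrt{29}$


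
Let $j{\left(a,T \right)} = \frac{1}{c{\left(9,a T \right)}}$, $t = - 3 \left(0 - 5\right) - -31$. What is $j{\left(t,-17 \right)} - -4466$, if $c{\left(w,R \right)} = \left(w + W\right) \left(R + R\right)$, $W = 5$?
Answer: $\frac{97787535}{21896} \approx 4466.0$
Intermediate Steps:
$c{\left(w,R \right)} = 2 R \left(5 + w\right)$ ($c{\left(w,R \right)} = \left(w + 5\right) \left(R + R\right) = \left(5 + w\right) 2 R = 2 R \left(5 + w\right)$)
$t = 46$ ($t = \left(-3\right) \left(-5\right) + 31 = 15 + 31 = 46$)
$j{\left(a,T \right)} = \frac{1}{28 T a}$ ($j{\left(a,T \right)} = \frac{1}{2 a T \left(5 + 9\right)} = \frac{1}{2 T a 14} = \frac{1}{28 T a}$)
$j{\left(t,-17 \right)} - -4466 = \frac{1}{28 \left(-17\right) 46} - -4466 = \frac{1}{28} \left(- \frac{1}{17}\right) \frac{1}{46} + 4466 = - \frac{1}{21896} + 4466 = \frac{97787535}{21896}$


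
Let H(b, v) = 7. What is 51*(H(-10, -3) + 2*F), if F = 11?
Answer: 1479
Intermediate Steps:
51*(H(-10, -3) + 2*F) = 51*(7 + 2*11) = 51*(7 + 22) = 51*29 = 1479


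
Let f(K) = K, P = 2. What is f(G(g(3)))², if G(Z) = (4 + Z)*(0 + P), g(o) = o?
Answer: 196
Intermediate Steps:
G(Z) = 8 + 2*Z (G(Z) = (4 + Z)*(0 + 2) = (4 + Z)*2 = 8 + 2*Z)
f(G(g(3)))² = (8 + 2*3)² = (8 + 6)² = 14² = 196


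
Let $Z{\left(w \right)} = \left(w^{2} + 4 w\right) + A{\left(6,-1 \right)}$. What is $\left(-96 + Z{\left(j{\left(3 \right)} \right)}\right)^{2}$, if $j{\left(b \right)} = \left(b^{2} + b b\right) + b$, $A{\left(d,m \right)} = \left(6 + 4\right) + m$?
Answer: $191844$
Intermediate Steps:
$A{\left(d,m \right)} = 10 + m$
$j{\left(b \right)} = b + 2 b^{2}$ ($j{\left(b \right)} = \left(b^{2} + b^{2}\right) + b = 2 b^{2} + b = b + 2 b^{2}$)
$Z{\left(w \right)} = 9 + w^{2} + 4 w$ ($Z{\left(w \right)} = \left(w^{2} + 4 w\right) + \left(10 - 1\right) = \left(w^{2} + 4 w\right) + 9 = 9 + w^{2} + 4 w$)
$\left(-96 + Z{\left(j{\left(3 \right)} \right)}\right)^{2} = \left(-96 + \left(9 + \left(3 \left(1 + 2 \cdot 3\right)\right)^{2} + 4 \cdot 3 \left(1 + 2 \cdot 3\right)\right)\right)^{2} = \left(-96 + \left(9 + \left(3 \left(1 + 6\right)\right)^{2} + 4 \cdot 3 \left(1 + 6\right)\right)\right)^{2} = \left(-96 + \left(9 + \left(3 \cdot 7\right)^{2} + 4 \cdot 3 \cdot 7\right)\right)^{2} = \left(-96 + \left(9 + 21^{2} + 4 \cdot 21\right)\right)^{2} = \left(-96 + \left(9 + 441 + 84\right)\right)^{2} = \left(-96 + 534\right)^{2} = 438^{2} = 191844$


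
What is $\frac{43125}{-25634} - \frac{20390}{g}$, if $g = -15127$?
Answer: $- \frac{18524945}{55395074} \approx -0.33441$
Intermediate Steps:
$\frac{43125}{-25634} - \frac{20390}{g} = \frac{43125}{-25634} - \frac{20390}{-15127} = 43125 \left(- \frac{1}{25634}\right) - - \frac{20390}{15127} = - \frac{43125}{25634} + \frac{20390}{15127} = - \frac{18524945}{55395074}$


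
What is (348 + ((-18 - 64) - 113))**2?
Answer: 23409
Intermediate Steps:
(348 + ((-18 - 64) - 113))**2 = (348 + (-82 - 113))**2 = (348 - 195)**2 = 153**2 = 23409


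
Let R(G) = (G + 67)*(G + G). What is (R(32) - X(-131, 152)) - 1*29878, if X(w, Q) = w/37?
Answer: -870923/37 ≈ -23538.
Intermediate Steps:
X(w, Q) = w/37 (X(w, Q) = w*(1/37) = w/37)
R(G) = 2*G*(67 + G) (R(G) = (67 + G)*(2*G) = 2*G*(67 + G))
(R(32) - X(-131, 152)) - 1*29878 = (2*32*(67 + 32) - (-131)/37) - 1*29878 = (2*32*99 - 1*(-131/37)) - 29878 = (6336 + 131/37) - 29878 = 234563/37 - 29878 = -870923/37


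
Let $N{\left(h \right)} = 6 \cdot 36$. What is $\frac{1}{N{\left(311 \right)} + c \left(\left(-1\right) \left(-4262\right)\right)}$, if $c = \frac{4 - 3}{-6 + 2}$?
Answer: $- \frac{2}{1699} \approx -0.0011772$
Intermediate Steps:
$c = - \frac{1}{4}$ ($c = 1 \frac{1}{-4} = 1 \left(- \frac{1}{4}\right) = - \frac{1}{4} \approx -0.25$)
$N{\left(h \right)} = 216$
$\frac{1}{N{\left(311 \right)} + c \left(\left(-1\right) \left(-4262\right)\right)} = \frac{1}{216 - \frac{\left(-1\right) \left(-4262\right)}{4}} = \frac{1}{216 - \frac{2131}{2}} = \frac{1}{- \frac{1699}{2}} = - \frac{2}{1699}$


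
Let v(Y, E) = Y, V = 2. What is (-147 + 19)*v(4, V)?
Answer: -512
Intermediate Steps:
(-147 + 19)*v(4, V) = (-147 + 19)*4 = -128*4 = -512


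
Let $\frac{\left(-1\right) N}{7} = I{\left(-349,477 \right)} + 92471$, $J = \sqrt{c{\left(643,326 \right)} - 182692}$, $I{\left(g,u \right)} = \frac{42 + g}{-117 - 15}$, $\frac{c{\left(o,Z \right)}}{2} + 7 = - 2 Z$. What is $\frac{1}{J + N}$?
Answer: $- \frac{11278786596}{7300911555484849} - \frac{17424 i \sqrt{184010}}{7300911555484849} \approx -1.5448 \cdot 10^{-6} - 1.0237 \cdot 10^{-9} i$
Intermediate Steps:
$c{\left(o,Z \right)} = -14 - 4 Z$ ($c{\left(o,Z \right)} = -14 + 2 \left(- 2 Z\right) = -14 - 4 Z$)
$I{\left(g,u \right)} = - \frac{7}{22} - \frac{g}{132}$ ($I{\left(g,u \right)} = \frac{42 + g}{-132} = \left(42 + g\right) \left(- \frac{1}{132}\right) = - \frac{7}{22} - \frac{g}{132}$)
$J = i \sqrt{184010}$ ($J = \sqrt{\left(-14 - 1304\right) - 182692} = \sqrt{-1318 - 182692} = \sqrt{-184010} = i \sqrt{184010} \approx 428.96 i$)
$N = - \frac{85445353}{132}$ ($N = - 7 \left(\left(- \frac{7}{22} - - \frac{349}{132}\right) + 92471\right) = - 7 \left(\left(- \frac{7}{22} + \frac{349}{132}\right) + 92471\right) = - 7 \left(\frac{307}{132} + 92471\right) = \left(-7\right) \frac{12206479}{132} = - \frac{85445353}{132} \approx -6.4731 \cdot 10^{5}$)
$\frac{1}{J + N} = \frac{1}{i \sqrt{184010} - \frac{85445353}{132}} = \frac{1}{- \frac{85445353}{132} + i \sqrt{184010}}$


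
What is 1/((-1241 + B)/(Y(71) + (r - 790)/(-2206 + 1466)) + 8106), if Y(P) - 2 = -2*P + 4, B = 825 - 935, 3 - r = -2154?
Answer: 102007/827868482 ≈ 0.00012322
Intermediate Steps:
r = 2157 (r = 3 - 1*(-2154) = 3 + 2154 = 2157)
B = -110
Y(P) = 6 - 2*P (Y(P) = 2 + (-2*P + 4) = 2 + (4 - 2*P) = 6 - 2*P)
1/((-1241 + B)/(Y(71) + (r - 790)/(-2206 + 1466)) + 8106) = 1/((-1241 - 110)/((6 - 2*71) + (2157 - 790)/(-2206 + 1466)) + 8106) = 1/(-1351/((6 - 142) + 1367/(-740)) + 8106) = 1/(-1351/(-136 + 1367*(-1/740)) + 8106) = 1/(-1351/(-136 - 1367/740) + 8106) = 1/(-1351/(-102007/740) + 8106) = 1/(-1351*(-740/102007) + 8106) = 1/(999740/102007 + 8106) = 1/(827868482/102007) = 102007/827868482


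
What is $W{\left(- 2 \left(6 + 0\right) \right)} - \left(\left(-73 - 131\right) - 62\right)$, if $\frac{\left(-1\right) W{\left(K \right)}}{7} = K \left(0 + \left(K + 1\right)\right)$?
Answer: $-658$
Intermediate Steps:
$W{\left(K \right)} = - 7 K \left(1 + K\right)$ ($W{\left(K \right)} = - 7 K \left(0 + \left(K + 1\right)\right) = - 7 K \left(0 + \left(1 + K\right)\right) = - 7 K \left(1 + K\right)$)
$W{\left(- 2 \left(6 + 0\right) \right)} - \left(\left(-73 - 131\right) - 62\right) = - 7 \left(- 2 \left(6 + 0\right)\right) \left(1 - 2 \left(6 + 0\right)\right) - \left(\left(-73 - 131\right) - 62\right) = - 7 \left(\left(-2\right) 6\right) \left(1 - 12\right) - \left(-204 - 62\right) = \left(-7\right) \left(-12\right) \left(1 - 12\right) - -266 = \left(-7\right) \left(-12\right) \left(-11\right) + 266 = -924 + 266 = -658$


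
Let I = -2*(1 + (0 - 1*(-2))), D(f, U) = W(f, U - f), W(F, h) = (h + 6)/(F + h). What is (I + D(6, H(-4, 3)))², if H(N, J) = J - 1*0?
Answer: 25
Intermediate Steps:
H(N, J) = J (H(N, J) = J + 0 = J)
W(F, h) = (6 + h)/(F + h)
D(f, U) = (6 + U - f)/U (D(f, U) = (6 + (U - f))/(f + (U - f)) = (6 + U - f)/U)
I = -6 (I = -2*(1 + (0 + 2)) = -2*(1 + 2) = -2*3 = -6)
(I + D(6, H(-4, 3)))² = (-6 + (6 + 3 - 1*6)/3)² = (-6 + (6 + 3 - 6)/3)² = (-6 + (⅓)*3)² = (-6 + 1)² = (-5)² = 25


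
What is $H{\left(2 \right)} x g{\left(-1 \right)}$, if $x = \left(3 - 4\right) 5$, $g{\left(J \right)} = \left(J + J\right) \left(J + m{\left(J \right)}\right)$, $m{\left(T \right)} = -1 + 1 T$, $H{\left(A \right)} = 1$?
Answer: $-30$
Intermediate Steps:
$m{\left(T \right)} = -1 + T$
$g{\left(J \right)} = 2 J \left(-1 + 2 J\right)$ ($g{\left(J \right)} = \left(J + J\right) \left(J + \left(-1 + J\right)\right) = 2 J \left(-1 + 2 J\right)$)
$x = -5$ ($x = \left(-1\right) 5 = -5$)
$H{\left(2 \right)} x g{\left(-1 \right)} = 1 \left(-5\right) 2 \left(-1\right) \left(-1 + 2 \left(-1\right)\right) = - 5 \cdot 2 \left(-1\right) \left(-1 - 2\right) = - 5 \cdot 2 \left(-1\right) \left(-3\right) = \left(-5\right) 6 = -30$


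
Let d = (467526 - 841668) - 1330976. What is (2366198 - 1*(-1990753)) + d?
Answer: 2651833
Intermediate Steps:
d = -1705118 (d = -374142 - 1330976 = -1705118)
(2366198 - 1*(-1990753)) + d = (2366198 - 1*(-1990753)) - 1705118 = (2366198 + 1990753) - 1705118 = 4356951 - 1705118 = 2651833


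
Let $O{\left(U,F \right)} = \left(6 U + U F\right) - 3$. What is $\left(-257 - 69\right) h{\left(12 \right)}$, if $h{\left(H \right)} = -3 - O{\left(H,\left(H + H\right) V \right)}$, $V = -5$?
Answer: $-445968$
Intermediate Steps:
$O{\left(U,F \right)} = -3 + 6 U + F U$ ($O{\left(U,F \right)} = \left(6 U + F U\right) - 3 = -3 + 6 U + F U$)
$h{\left(H \right)} = - 6 H + 10 H^{2}$ ($h{\left(H \right)} = -3 - \left(-3 + 6 H + \left(H + H\right) \left(-5\right) H\right) = -3 - \left(-3 + 6 H + 2 H \left(-5\right) H\right) = -3 - \left(-3 + 6 H + - 10 H H\right) = -3 - \left(-3 + 6 H - 10 H^{2}\right) = -3 - \left(-3 - 10 H^{2} + 6 H\right) = -3 + \left(3 - 6 H + 10 H^{2}\right) = - 6 H + 10 H^{2}$)
$\left(-257 - 69\right) h{\left(12 \right)} = \left(-257 - 69\right) 2 \cdot 12 \left(-3 + 5 \cdot 12\right) = - 326 \cdot 2 \cdot 12 \left(-3 + 60\right) = - 326 \cdot 2 \cdot 12 \cdot 57 = \left(-326\right) 1368 = -445968$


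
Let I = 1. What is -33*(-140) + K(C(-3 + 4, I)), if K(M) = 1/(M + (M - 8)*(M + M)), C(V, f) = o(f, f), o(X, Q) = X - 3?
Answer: 175561/38 ≈ 4620.0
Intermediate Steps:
o(X, Q) = -3 + X
C(V, f) = -3 + f
K(M) = 1/(M + 2*M*(-8 + M)) (K(M) = 1/(M + (-8 + M)*(2*M)) = 1/(M + 2*M*(-8 + M)))
-33*(-140) + K(C(-3 + 4, I)) = -33*(-140) + 1/((-3 + 1)*(-15 + 2*(-3 + 1))) = 4620 + 1/((-2)*(-15 + 2*(-2))) = 4620 - 1/(2*(-15 - 4)) = 4620 - ½/(-19) = 4620 - ½*(-1/19) = 4620 + 1/38 = 175561/38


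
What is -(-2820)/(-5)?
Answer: -564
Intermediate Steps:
-(-2820)/(-5) = -(-2820)*(-1)/5 = -470*6/5 = -564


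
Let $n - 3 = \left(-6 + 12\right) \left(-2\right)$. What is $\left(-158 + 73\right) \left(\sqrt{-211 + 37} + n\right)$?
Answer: $765 - 85 i \sqrt{174} \approx 765.0 - 1121.2 i$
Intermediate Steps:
$n = -9$ ($n = 3 + \left(-6 + 12\right) \left(-2\right) = 3 + 6 \left(-2\right) = 3 - 12 = -9$)
$\left(-158 + 73\right) \left(\sqrt{-211 + 37} + n\right) = \left(-158 + 73\right) \left(\sqrt{-211 + 37} - 9\right) = - 85 \left(\sqrt{-174} - 9\right) = - 85 \left(i \sqrt{174} - 9\right) = - 85 \left(-9 + i \sqrt{174}\right) = 765 - 85 i \sqrt{174}$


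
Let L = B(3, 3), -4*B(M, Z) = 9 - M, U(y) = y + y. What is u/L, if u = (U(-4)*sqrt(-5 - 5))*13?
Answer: 208*I*sqrt(10)/3 ≈ 219.25*I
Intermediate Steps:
U(y) = 2*y
B(M, Z) = -9/4 + M/4 (B(M, Z) = -(9 - M)/4 = -9/4 + M/4)
L = -3/2 (L = -9/4 + (1/4)*3 = -9/4 + 3/4 = -3/2 ≈ -1.5000)
u = -104*I*sqrt(10) (u = ((2*(-4))*sqrt(-5 - 5))*13 = -8*I*sqrt(10)*13 = -104*I*sqrt(10) ≈ -328.88*I)
u/L = (-104*I*sqrt(10))/(-3/2) = -104*I*sqrt(10)*(-2/3) = 208*I*sqrt(10)/3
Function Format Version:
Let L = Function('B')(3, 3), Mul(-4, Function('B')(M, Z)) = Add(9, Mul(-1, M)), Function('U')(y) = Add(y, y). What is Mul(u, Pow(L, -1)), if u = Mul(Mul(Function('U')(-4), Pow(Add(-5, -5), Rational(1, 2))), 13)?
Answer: Mul(Rational(208, 3), I, Pow(10, Rational(1, 2))) ≈ Mul(219.25, I)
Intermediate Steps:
Function('U')(y) = Mul(2, y)
Function('B')(M, Z) = Add(Rational(-9, 4), Mul(Rational(1, 4), M)) (Function('B')(M, Z) = Mul(Rational(-1, 4), Add(9, Mul(-1, M))) = Add(Rational(-9, 4), Mul(Rational(1, 4), M)))
L = Rational(-3, 2) (L = Add(Rational(-9, 4), Mul(Rational(1, 4), 3)) = Add(Rational(-9, 4), Rational(3, 4)) = Rational(-3, 2) ≈ -1.5000)
u = Mul(-104, I, Pow(10, Rational(1, 2))) (u = Mul(Mul(Mul(2, -4), Pow(Add(-5, -5), Rational(1, 2))), 13) = Mul(Mul(-8, Pow(-10, Rational(1, 2))), 13) = Mul(Mul(-8, Mul(I, Pow(10, Rational(1, 2)))), 13) = Mul(Mul(-8, I, Pow(10, Rational(1, 2))), 13) = Mul(-104, I, Pow(10, Rational(1, 2))) ≈ Mul(-328.88, I))
Mul(u, Pow(L, -1)) = Mul(Mul(-104, I, Pow(10, Rational(1, 2))), Pow(Rational(-3, 2), -1)) = Mul(Mul(-104, I, Pow(10, Rational(1, 2))), Rational(-2, 3)) = Mul(Rational(208, 3), I, Pow(10, Rational(1, 2)))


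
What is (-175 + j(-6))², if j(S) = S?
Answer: 32761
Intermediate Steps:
(-175 + j(-6))² = (-175 - 6)² = (-181)² = 32761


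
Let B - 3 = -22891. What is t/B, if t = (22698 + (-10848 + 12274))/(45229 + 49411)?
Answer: -6031/541530080 ≈ -1.1137e-5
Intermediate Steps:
B = -22888 (B = 3 - 22891 = -22888)
t = 6031/23660 (t = (22698 + 1426)/94640 = 24124*(1/94640) = 6031/23660 ≈ 0.25490)
t/B = (6031/23660)/(-22888) = (6031/23660)*(-1/22888) = -6031/541530080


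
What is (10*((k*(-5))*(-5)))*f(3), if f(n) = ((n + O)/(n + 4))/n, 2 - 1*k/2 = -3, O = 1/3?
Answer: 25000/63 ≈ 396.83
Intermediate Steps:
O = ⅓ (O = 1*(⅓) = ⅓ ≈ 0.33333)
k = 10 (k = 4 - 2*(-3) = 4 + 6 = 10)
f(n) = (⅓ + n)/(n*(4 + n)) (f(n) = ((n + ⅓)/(n + 4))/n = ((⅓ + n)/(4 + n))/n = (⅓ + n)/(n*(4 + n)))
(10*((k*(-5))*(-5)))*f(3) = (10*((10*(-5))*(-5)))*((⅓ + 3)/(3*(4 + 3))) = (10*(-50*(-5)))*((⅓)*(10/3)/7) = (10*250)*((⅓)*(⅐)*(10/3)) = 2500*(10/63) = 25000/63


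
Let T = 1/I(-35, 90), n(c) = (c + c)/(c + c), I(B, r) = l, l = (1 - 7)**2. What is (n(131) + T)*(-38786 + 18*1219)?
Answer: -155807/9 ≈ -17312.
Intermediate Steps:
l = 36 (l = (-6)**2 = 36)
I(B, r) = 36
n(c) = 1 (n(c) = (2*c)/((2*c)) = (2*c)*(1/(2*c)) = 1)
T = 1/36 ≈ 0.027778
(n(131) + T)*(-38786 + 18*1219) = (1 + 1/36)*(-38786 + 18*1219) = 37*(-38786 + 21942)/36 = (37/36)*(-16844) = -155807/9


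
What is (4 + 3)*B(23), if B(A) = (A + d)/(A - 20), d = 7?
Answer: 70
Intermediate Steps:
B(A) = (7 + A)/(-20 + A) (B(A) = (A + 7)/(A - 20) = (7 + A)/(-20 + A))
(4 + 3)*B(23) = (4 + 3)*((7 + 23)/(-20 + 23)) = 7*(30/3) = 7*((⅓)*30) = 7*10 = 70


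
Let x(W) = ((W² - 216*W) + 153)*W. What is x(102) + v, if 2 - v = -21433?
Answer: -1149015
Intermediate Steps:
v = 21435 (v = 2 - 1*(-21433) = 2 + 21433 = 21435)
x(W) = W*(153 + W² - 216*W) (x(W) = (153 + W² - 216*W)*W = W*(153 + W² - 216*W))
x(102) + v = 102*(153 + 102² - 216*102) + 21435 = 102*(153 + 10404 - 22032) + 21435 = 102*(-11475) + 21435 = -1170450 + 21435 = -1149015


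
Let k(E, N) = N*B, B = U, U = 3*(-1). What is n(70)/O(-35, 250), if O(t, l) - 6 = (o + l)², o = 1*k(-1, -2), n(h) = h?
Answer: 35/32771 ≈ 0.0010680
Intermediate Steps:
U = -3
B = -3
k(E, N) = -3*N (k(E, N) = N*(-3) = -3*N)
o = 6 (o = 1*(-3*(-2)) = 1*6 = 6)
O(t, l) = 6 + (6 + l)²
n(70)/O(-35, 250) = 70/(6 + (6 + 250)²) = 70/(6 + 256²) = 70/(6 + 65536) = 70/65542 = 70*(1/65542) = 35/32771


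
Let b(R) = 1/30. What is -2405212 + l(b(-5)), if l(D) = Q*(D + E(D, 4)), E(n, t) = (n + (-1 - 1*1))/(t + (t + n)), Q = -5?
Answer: -3477935023/1446 ≈ -2.4052e+6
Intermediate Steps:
b(R) = 1/30
E(n, t) = (-2 + n)/(n + 2*t) (E(n, t) = (n + (-1 - 1))/(t + (n + t)) = (n - 2)/(n + 2*t) = (-2 + n)/(n + 2*t))
l(D) = -5*D - 5*(-2 + D)/(8 + D) (l(D) = -5*(D + (-2 + D)/(D + 2*4)) = -5*(D + (-2 + D)/(D + 8)) = -5*(D + (-2 + D)/(8 + D)) = -5*D - 5*(-2 + D)/(8 + D))
-2405212 + l(b(-5)) = -2405212 + 5*(2 - (1/30)² - 9*1/30)/(8 + 1/30) = -2405212 + 5*(2 - 1*1/900 - 3/10)/(241/30) = -2405212 + 5*(30/241)*(2 - 1/900 - 3/10) = -2405212 + 5*(30/241)*(1529/900) = -2405212 + 1529/1446 = -3477935023/1446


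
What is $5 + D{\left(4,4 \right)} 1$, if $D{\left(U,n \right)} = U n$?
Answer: $21$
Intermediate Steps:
$5 + D{\left(4,4 \right)} 1 = 5 + 4 \cdot 4 \cdot 1 = 5 + 16 \cdot 1 = 5 + 16 = 21$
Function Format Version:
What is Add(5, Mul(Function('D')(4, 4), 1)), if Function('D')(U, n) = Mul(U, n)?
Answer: 21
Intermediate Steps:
Add(5, Mul(Function('D')(4, 4), 1)) = Add(5, Mul(Mul(4, 4), 1)) = Add(5, Mul(16, 1)) = Add(5, 16) = 21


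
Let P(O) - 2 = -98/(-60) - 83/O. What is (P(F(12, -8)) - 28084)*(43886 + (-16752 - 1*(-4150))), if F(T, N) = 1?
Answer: -4405313814/5 ≈ -8.8106e+8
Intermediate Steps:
P(O) = 109/30 - 83/O (P(O) = 2 + (-98/(-60) - 83/O) = 2 + (-98*(-1/60) - 83/O) = 2 + (49/30 - 83/O) = 109/30 - 83/O)
(P(F(12, -8)) - 28084)*(43886 + (-16752 - 1*(-4150))) = ((109/30 - 83/1) - 28084)*(43886 + (-16752 - 1*(-4150))) = ((109/30 - 83*1) - 28084)*(43886 + (-16752 + 4150)) = ((109/30 - 83) - 28084)*(43886 - 12602) = (-2381/30 - 28084)*31284 = -844901/30*31284 = -4405313814/5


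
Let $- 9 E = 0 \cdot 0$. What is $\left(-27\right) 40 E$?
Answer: $0$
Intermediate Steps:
$E = 0$ ($E = - \frac{0 \cdot 0}{9} = \left(- \frac{1}{9}\right) 0 = 0$)
$\left(-27\right) 40 E = \left(-27\right) 40 \cdot 0 = \left(-1080\right) 0 = 0$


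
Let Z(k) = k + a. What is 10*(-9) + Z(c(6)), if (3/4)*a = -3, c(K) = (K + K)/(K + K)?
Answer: -93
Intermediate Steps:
c(K) = 1 (c(K) = (2*K)/((2*K)) = (2*K)*(1/(2*K)) = 1)
a = -4 (a = (4/3)*(-3) = -4)
Z(k) = -4 + k (Z(k) = k - 4 = -4 + k)
10*(-9) + Z(c(6)) = 10*(-9) + (-4 + 1) = -90 - 3 = -93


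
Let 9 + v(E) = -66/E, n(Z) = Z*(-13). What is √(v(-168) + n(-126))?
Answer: √319361/14 ≈ 40.366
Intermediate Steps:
n(Z) = -13*Z
v(E) = -9 - 66/E
√(v(-168) + n(-126)) = √((-9 - 66/(-168)) - 13*(-126)) = √((-9 - 66*(-1/168)) + 1638) = √((-9 + 11/28) + 1638) = √(-241/28 + 1638) = √(45623/28) = √319361/14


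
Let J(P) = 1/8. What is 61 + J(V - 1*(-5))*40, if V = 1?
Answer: 66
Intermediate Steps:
J(P) = ⅛
61 + J(V - 1*(-5))*40 = 61 + (⅛)*40 = 61 + 5 = 66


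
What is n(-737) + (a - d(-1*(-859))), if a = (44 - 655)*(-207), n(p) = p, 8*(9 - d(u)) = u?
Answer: 1006707/8 ≈ 1.2584e+5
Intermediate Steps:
d(u) = 9 - u/8
a = 126477 (a = -611*(-207) = 126477)
n(-737) + (a - d(-1*(-859))) = -737 + (126477 - (9 - (-1)*(-859)/8)) = -737 + (126477 - (9 - 1/8*859)) = -737 + (126477 - (9 - 859/8)) = -737 + (126477 - 1*(-787/8)) = -737 + (126477 + 787/8) = -737 + 1012603/8 = 1006707/8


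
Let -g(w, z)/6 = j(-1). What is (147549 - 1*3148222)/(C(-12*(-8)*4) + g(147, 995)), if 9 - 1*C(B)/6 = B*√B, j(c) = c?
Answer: 15003365/169869012 + 384086144*√6/14155751 ≈ 66.550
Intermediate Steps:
g(w, z) = 6 (g(w, z) = -6*(-1) = 6)
C(B) = 54 - 6*B^(3/2) (C(B) = 54 - 6*B*√B = 54 - 6*B^(3/2))
(147549 - 1*3148222)/(C(-12*(-8)*4) + g(147, 995)) = (147549 - 1*3148222)/((54 - 6*8*(384*√6)) + 6) = (147549 - 3148222)/((54 - 6*3072*√6) + 6) = -3000673/((54 - 18432*√6) + 6) = -3000673/(60 - 18432*√6)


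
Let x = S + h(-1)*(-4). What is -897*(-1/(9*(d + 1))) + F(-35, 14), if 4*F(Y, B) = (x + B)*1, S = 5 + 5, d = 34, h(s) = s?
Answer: 1034/105 ≈ 9.8476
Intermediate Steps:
S = 10
x = 14 (x = 10 - 1*(-4) = 10 + 4 = 14)
F(Y, B) = 7/2 + B/4 (F(Y, B) = ((14 + B)*1)/4 = (14 + B)/4 = 7/2 + B/4)
-897*(-1/(9*(d + 1))) + F(-35, 14) = -897*(-1/(9*(34 + 1))) + (7/2 + (¼)*14) = -897/(35*(-9)) + (7/2 + 7/2) = -897/(-315) + 7 = -897*(-1/315) + 7 = 299/105 + 7 = 1034/105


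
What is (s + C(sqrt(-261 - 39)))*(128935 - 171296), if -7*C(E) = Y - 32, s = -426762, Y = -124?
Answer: 126539847258/7 ≈ 1.8077e+10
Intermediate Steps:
C(E) = 156/7 (C(E) = -(-124 - 32)/7 = -1/7*(-156) = 156/7)
(s + C(sqrt(-261 - 39)))*(128935 - 171296) = (-426762 + 156/7)*(128935 - 171296) = -2987178/7*(-42361) = 126539847258/7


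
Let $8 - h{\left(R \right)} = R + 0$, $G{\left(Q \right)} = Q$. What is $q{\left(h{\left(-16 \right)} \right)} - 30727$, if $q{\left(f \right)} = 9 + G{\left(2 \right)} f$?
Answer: $-30670$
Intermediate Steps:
$h{\left(R \right)} = 8 - R$ ($h{\left(R \right)} = 8 - \left(R + 0\right) = 8 - R$)
$q{\left(f \right)} = 9 + 2 f$
$q{\left(h{\left(-16 \right)} \right)} - 30727 = \left(9 + 2 \left(8 - -16\right)\right) - 30727 = \left(9 + 2 \left(8 + 16\right)\right) - 30727 = \left(9 + 2 \cdot 24\right) - 30727 = \left(9 + 48\right) - 30727 = 57 - 30727 = -30670$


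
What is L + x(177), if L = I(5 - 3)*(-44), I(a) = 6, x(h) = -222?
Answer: -486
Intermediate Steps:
L = -264 (L = 6*(-44) = -264)
L + x(177) = -264 - 222 = -486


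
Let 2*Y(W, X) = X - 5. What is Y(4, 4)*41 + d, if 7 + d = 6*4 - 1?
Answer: -9/2 ≈ -4.5000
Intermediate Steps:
Y(W, X) = -5/2 + X/2 (Y(W, X) = (X - 5)/2 = (-5 + X)/2 = -5/2 + X/2)
d = 16 (d = -7 + (6*4 - 1) = -7 + (24 - 1) = -7 + 23 = 16)
Y(4, 4)*41 + d = (-5/2 + (1/2)*4)*41 + 16 = (-5/2 + 2)*41 + 16 = -1/2*41 + 16 = -41/2 + 16 = -9/2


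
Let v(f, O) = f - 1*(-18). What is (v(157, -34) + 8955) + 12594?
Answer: 21724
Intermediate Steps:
v(f, O) = 18 + f (v(f, O) = f + 18 = 18 + f)
(v(157, -34) + 8955) + 12594 = ((18 + 157) + 8955) + 12594 = (175 + 8955) + 12594 = 9130 + 12594 = 21724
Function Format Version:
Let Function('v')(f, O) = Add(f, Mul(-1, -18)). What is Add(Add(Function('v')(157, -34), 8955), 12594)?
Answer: 21724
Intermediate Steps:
Function('v')(f, O) = Add(18, f) (Function('v')(f, O) = Add(f, 18) = Add(18, f))
Add(Add(Function('v')(157, -34), 8955), 12594) = Add(Add(Add(18, 157), 8955), 12594) = Add(Add(175, 8955), 12594) = Add(9130, 12594) = 21724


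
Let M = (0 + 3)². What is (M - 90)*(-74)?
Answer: 5994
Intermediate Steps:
M = 9 (M = 3² = 9)
(M - 90)*(-74) = (9 - 90)*(-74) = -81*(-74) = 5994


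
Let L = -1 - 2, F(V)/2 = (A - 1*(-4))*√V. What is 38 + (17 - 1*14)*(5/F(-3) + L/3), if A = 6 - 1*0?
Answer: 35 - I*√3/4 ≈ 35.0 - 0.43301*I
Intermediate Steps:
A = 6 (A = 6 + 0 = 6)
F(V) = 20*√V (F(V) = 2*((6 - 1*(-4))*√V) = 2*((6 + 4)*√V) = 2*(10*√V) = 20*√V)
L = -3
38 + (17 - 1*14)*(5/F(-3) + L/3) = 38 + (17 - 1*14)*(5/((20*√(-3))) - 3/3) = 38 + (17 - 14)*(5/((20*(I*√3))) - 3*⅓) = 38 + 3*(5/((20*I*√3)) - 1) = 38 + 3*(5*(-I*√3/60) - 1) = 38 + 3*(-I*√3/12 - 1) = 38 + 3*(-1 - I*√3/12) = 38 + (-3 - I*√3/4) = 35 - I*√3/4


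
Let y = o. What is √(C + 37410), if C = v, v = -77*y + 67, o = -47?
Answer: 2*√10274 ≈ 202.72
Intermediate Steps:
y = -47
v = 3686 (v = -77*(-47) + 67 = 3619 + 67 = 3686)
C = 3686
√(C + 37410) = √(3686 + 37410) = √41096 = 2*√10274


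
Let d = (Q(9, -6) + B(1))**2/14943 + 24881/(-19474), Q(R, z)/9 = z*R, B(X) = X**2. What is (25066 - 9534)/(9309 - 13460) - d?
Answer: -3141609484763/172562989326 ≈ -18.206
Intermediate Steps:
Q(R, z) = 9*R*z (Q(R, z) = 9*(z*R) = 9*(R*z) = 9*R*z)
d = 4208974867/290999982 (d = (9*9*(-6) + 1**2)**2/14943 + 24881/(-19474) = (-486 + 1)**2*(1/14943) + 24881*(-1/19474) = (-485)**2*(1/14943) - 24881/19474 = 235225*(1/14943) - 24881/19474 = 235225/14943 - 24881/19474 = 4208974867/290999982 ≈ 14.464)
(25066 - 9534)/(9309 - 13460) - d = (25066 - 9534)/(9309 - 13460) - 1*4208974867/290999982 = 15532/(-4151) - 4208974867/290999982 = 15532*(-1/4151) - 4208974867/290999982 = -15532/4151 - 4208974867/290999982 = -3141609484763/172562989326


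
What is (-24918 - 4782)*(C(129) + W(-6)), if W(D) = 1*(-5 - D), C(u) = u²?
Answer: -494267400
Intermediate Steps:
W(D) = -5 - D
(-24918 - 4782)*(C(129) + W(-6)) = (-24918 - 4782)*(129² + (-5 - 1*(-6))) = -29700*(16641 + (-5 + 6)) = -29700*(16641 + 1) = -29700*16642 = -494267400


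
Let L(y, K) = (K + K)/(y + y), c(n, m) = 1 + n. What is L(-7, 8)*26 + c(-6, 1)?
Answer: -243/7 ≈ -34.714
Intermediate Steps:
L(y, K) = K/y (L(y, K) = (2*K)/((2*y)) = (2*K)*(1/(2*y)) = K/y)
L(-7, 8)*26 + c(-6, 1) = (8/(-7))*26 + (1 - 6) = (8*(-⅐))*26 - 5 = -8/7*26 - 5 = -208/7 - 5 = -243/7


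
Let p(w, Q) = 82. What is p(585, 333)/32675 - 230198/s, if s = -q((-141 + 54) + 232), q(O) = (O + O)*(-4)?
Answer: -752162453/3790300 ≈ -198.44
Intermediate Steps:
q(O) = -8*O (q(O) = (2*O)*(-4) = -8*O)
s = 1160 (s = -(-8)*((-141 + 54) + 232) = -(-8)*(-87 + 232) = -(-8)*145 = -1*(-1160) = 1160)
p(585, 333)/32675 - 230198/s = 82/32675 - 230198/1160 = 82*(1/32675) - 230198*1/1160 = 82/32675 - 115099/580 = -752162453/3790300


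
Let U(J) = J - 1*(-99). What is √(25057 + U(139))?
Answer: √25295 ≈ 159.04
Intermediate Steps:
U(J) = 99 + J (U(J) = J + 99 = 99 + J)
√(25057 + U(139)) = √(25057 + (99 + 139)) = √(25057 + 238) = √25295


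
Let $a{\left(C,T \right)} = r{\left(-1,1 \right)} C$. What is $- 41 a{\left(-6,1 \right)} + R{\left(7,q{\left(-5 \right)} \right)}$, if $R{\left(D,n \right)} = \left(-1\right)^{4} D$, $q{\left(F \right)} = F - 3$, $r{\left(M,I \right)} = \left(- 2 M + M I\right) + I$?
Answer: $499$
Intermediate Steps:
$r{\left(M,I \right)} = I - 2 M + I M$ ($r{\left(M,I \right)} = \left(- 2 M + I M\right) + I = I - 2 M + I M$)
$q{\left(F \right)} = -3 + F$
$R{\left(D,n \right)} = D$ ($R{\left(D,n \right)} = 1 D = D$)
$a{\left(C,T \right)} = 2 C$ ($a{\left(C,T \right)} = \left(1 - -2 + 1 \left(-1\right)\right) C = \left(1 + 2 - 1\right) C = 2 C$)
$- 41 a{\left(-6,1 \right)} + R{\left(7,q{\left(-5 \right)} \right)} = - 41 \cdot 2 \left(-6\right) + 7 = \left(-41\right) \left(-12\right) + 7 = 492 + 7 = 499$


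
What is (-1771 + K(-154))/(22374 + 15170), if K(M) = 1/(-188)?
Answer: -332949/7058272 ≈ -0.047171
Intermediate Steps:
K(M) = -1/188
(-1771 + K(-154))/(22374 + 15170) = (-1771 - 1/188)/(22374 + 15170) = -332949/188/37544 = -332949/188*1/37544 = -332949/7058272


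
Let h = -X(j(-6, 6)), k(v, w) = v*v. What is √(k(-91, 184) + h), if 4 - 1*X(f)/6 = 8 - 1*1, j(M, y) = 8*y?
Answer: √8299 ≈ 91.099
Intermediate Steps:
k(v, w) = v²
X(f) = -18 (X(f) = 24 - 6*(8 - 1*1) = 24 - 6*(8 - 1) = 24 - 6*7 = 24 - 42 = -18)
h = 18 (h = -1*(-18) = 18)
√(k(-91, 184) + h) = √((-91)² + 18) = √(8281 + 18) = √8299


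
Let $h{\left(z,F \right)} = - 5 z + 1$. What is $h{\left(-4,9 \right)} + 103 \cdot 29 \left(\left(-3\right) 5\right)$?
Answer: $-44784$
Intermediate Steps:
$h{\left(z,F \right)} = 1 - 5 z$
$h{\left(-4,9 \right)} + 103 \cdot 29 \left(\left(-3\right) 5\right) = \left(1 - -20\right) + 103 \cdot 29 \left(\left(-3\right) 5\right) = \left(1 + 20\right) + 103 \cdot 29 \left(-15\right) = 21 + 103 \left(-435\right) = 21 - 44805 = -44784$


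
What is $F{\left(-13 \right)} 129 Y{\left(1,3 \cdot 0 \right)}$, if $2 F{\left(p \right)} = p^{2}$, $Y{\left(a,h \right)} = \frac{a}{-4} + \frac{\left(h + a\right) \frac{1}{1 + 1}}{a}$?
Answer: $\frac{21801}{8} \approx 2725.1$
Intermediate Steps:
$Y{\left(a,h \right)} = - \frac{a}{4} + \frac{\frac{a}{2} + \frac{h}{2}}{a}$ ($Y{\left(a,h \right)} = a \left(- \frac{1}{4}\right) + \frac{\left(a + h\right) \frac{1}{2}}{a} = - \frac{a}{4} + \frac{\left(a + h\right) \frac{1}{2}}{a} = - \frac{a}{4} + \frac{\frac{a}{2} + \frac{h}{2}}{a}$)
$F{\left(p \right)} = \frac{p^{2}}{2}$
$F{\left(-13 \right)} 129 Y{\left(1,3 \cdot 0 \right)} = \frac{\left(-13\right)^{2}}{2} \cdot 129 \frac{2 \cdot 3 \cdot 0 - 1 \left(-2 + 1\right)}{4 \cdot 1} = \frac{1}{2} \cdot 169 \cdot 129 \cdot \frac{1}{4} \cdot 1 \left(2 \cdot 0 - 1 \left(-1\right)\right) = \frac{169}{2} \cdot 129 \cdot \frac{1}{4} \cdot 1 \left(0 + 1\right) = \frac{21801 \cdot \frac{1}{4} \cdot 1 \cdot 1}{2} = \frac{21801}{2} \cdot \frac{1}{4} = \frac{21801}{8}$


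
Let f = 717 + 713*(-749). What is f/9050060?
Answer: -26666/452503 ≈ -0.058930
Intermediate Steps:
f = -533320 (f = 717 - 534037 = -533320)
f/9050060 = -533320/9050060 = -533320*1/9050060 = -26666/452503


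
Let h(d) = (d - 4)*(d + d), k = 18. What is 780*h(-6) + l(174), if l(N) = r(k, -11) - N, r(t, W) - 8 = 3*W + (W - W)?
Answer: 93401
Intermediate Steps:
h(d) = 2*d*(-4 + d) (h(d) = (-4 + d)*(2*d) = 2*d*(-4 + d))
r(t, W) = 8 + 3*W (r(t, W) = 8 + (3*W + (W - W)) = 8 + (3*W + 0) = 8 + 3*W)
l(N) = -25 - N (l(N) = (8 + 3*(-11)) - N = (8 - 33) - N = -25 - N)
780*h(-6) + l(174) = 780*(2*(-6)*(-4 - 6)) + (-25 - 1*174) = 780*(2*(-6)*(-10)) + (-25 - 174) = 780*120 - 199 = 93600 - 199 = 93401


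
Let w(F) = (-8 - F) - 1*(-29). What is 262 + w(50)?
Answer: 233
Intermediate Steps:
w(F) = 21 - F (w(F) = (-8 - F) + 29 = 21 - F)
262 + w(50) = 262 + (21 - 1*50) = 262 + (21 - 50) = 262 - 29 = 233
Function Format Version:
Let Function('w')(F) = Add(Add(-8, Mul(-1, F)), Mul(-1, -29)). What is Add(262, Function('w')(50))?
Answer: 233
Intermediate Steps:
Function('w')(F) = Add(21, Mul(-1, F)) (Function('w')(F) = Add(Add(-8, Mul(-1, F)), 29) = Add(21, Mul(-1, F)))
Add(262, Function('w')(50)) = Add(262, Add(21, Mul(-1, 50))) = Add(262, Add(21, -50)) = Add(262, -29) = 233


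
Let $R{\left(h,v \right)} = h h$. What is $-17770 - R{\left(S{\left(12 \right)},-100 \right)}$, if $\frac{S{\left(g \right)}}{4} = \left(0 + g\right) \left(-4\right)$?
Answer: $-54634$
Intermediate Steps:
$S{\left(g \right)} = - 16 g$ ($S{\left(g \right)} = 4 \left(0 + g\right) \left(-4\right) = 4 g \left(-4\right) = 4 \left(- 4 g\right) = - 16 g$)
$R{\left(h,v \right)} = h^{2}$
$-17770 - R{\left(S{\left(12 \right)},-100 \right)} = -17770 - \left(\left(-16\right) 12\right)^{2} = -17770 - \left(-192\right)^{2} = -17770 - 36864 = -54634$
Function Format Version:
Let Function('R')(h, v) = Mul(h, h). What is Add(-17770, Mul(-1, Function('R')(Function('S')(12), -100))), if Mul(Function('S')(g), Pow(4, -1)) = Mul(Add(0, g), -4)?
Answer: -54634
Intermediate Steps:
Function('S')(g) = Mul(-16, g) (Function('S')(g) = Mul(4, Mul(Add(0, g), -4)) = Mul(4, Mul(g, -4)) = Mul(4, Mul(-4, g)) = Mul(-16, g))
Function('R')(h, v) = Pow(h, 2)
Add(-17770, Mul(-1, Function('R')(Function('S')(12), -100))) = Add(-17770, Mul(-1, Pow(Mul(-16, 12), 2))) = Add(-17770, Mul(-1, Pow(-192, 2))) = Add(-17770, Mul(-1, 36864)) = Add(-17770, -36864) = -54634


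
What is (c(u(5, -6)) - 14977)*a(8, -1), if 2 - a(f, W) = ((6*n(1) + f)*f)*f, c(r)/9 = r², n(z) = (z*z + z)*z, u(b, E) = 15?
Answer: 16552656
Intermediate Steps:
n(z) = z*(z + z²) (n(z) = (z² + z)*z = (z + z²)*z = z*(z + z²))
c(r) = 9*r²
a(f, W) = 2 - f²*(12 + f) (a(f, W) = 2 - (6*(1²*(1 + 1)) + f)*f*f = 2 - (6*(1*2) + f)*f*f = 2 - (6*2 + f)*f*f = 2 - (12 + f)*f*f = 2 - f*(12 + f)*f = 2 - f²*(12 + f))
(c(u(5, -6)) - 14977)*a(8, -1) = (9*15² - 14977)*(2 - 1*8³ - 12*8²) = (9*225 - 14977)*(2 - 1*512 - 12*64) = (2025 - 14977)*(2 - 512 - 768) = -12952*(-1278) = 16552656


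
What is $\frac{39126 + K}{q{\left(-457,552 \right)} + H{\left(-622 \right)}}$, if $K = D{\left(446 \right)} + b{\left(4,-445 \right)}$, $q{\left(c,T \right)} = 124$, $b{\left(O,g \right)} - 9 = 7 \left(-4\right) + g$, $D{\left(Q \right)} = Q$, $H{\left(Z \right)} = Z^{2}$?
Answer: $\frac{9777}{96752} \approx 0.10105$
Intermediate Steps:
$b{\left(O,g \right)} = -19 + g$ ($b{\left(O,g \right)} = 9 + \left(7 \left(-4\right) + g\right) = 9 + \left(-28 + g\right) = -19 + g$)
$K = -18$ ($K = 446 - 464 = -18$)
$\frac{39126 + K}{q{\left(-457,552 \right)} + H{\left(-622 \right)}} = \frac{39126 - 18}{124 + \left(-622\right)^{2}} = \frac{39108}{124 + 386884} = \frac{39108}{387008} = 39108 \cdot \frac{1}{387008} = \frac{9777}{96752}$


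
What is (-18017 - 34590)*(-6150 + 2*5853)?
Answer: -292284492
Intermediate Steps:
(-18017 - 34590)*(-6150 + 2*5853) = -52607*(-6150 + 11706) = -52607*5556 = -292284492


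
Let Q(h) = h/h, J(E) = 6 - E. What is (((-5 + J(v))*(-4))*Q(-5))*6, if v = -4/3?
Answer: -56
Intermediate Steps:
v = -4/3 (v = -4*1/3 = -4/3 ≈ -1.3333)
Q(h) = 1
(((-5 + J(v))*(-4))*Q(-5))*6 = (((-5 + (6 - 1*(-4/3)))*(-4))*1)*6 = (((-5 + (6 + 4/3))*(-4))*1)*6 = (((-5 + 22/3)*(-4))*1)*6 = (((7/3)*(-4))*1)*6 = -28/3*1*6 = -28/3*6 = -56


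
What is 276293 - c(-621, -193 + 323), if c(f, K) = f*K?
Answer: 357023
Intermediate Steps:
c(f, K) = K*f
276293 - c(-621, -193 + 323) = 276293 - (-193 + 323)*(-621) = 276293 - 130*(-621) = 276293 - 1*(-80730) = 276293 + 80730 = 357023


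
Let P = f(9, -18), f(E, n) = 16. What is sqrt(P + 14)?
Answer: sqrt(30) ≈ 5.4772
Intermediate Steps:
P = 16
sqrt(P + 14) = sqrt(16 + 14) = sqrt(30)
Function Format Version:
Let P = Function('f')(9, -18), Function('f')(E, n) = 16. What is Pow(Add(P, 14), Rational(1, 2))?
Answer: Pow(30, Rational(1, 2)) ≈ 5.4772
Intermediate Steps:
P = 16
Pow(Add(P, 14), Rational(1, 2)) = Pow(Add(16, 14), Rational(1, 2)) = Pow(30, Rational(1, 2))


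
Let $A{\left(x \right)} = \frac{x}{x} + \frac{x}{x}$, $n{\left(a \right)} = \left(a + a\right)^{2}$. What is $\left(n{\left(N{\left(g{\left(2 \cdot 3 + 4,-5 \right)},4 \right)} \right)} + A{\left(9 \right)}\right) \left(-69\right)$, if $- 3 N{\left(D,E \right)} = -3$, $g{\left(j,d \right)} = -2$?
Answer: $-414$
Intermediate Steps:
$N{\left(D,E \right)} = 1$ ($N{\left(D,E \right)} = \left(- \frac{1}{3}\right) \left(-3\right) = 1$)
$n{\left(a \right)} = 4 a^{2}$ ($n{\left(a \right)} = \left(2 a\right)^{2} = 4 a^{2}$)
$A{\left(x \right)} = 2$ ($A{\left(x \right)} = 1 + 1 = 2$)
$\left(n{\left(N{\left(g{\left(2 \cdot 3 + 4,-5 \right)},4 \right)} \right)} + A{\left(9 \right)}\right) \left(-69\right) = \left(4 \cdot 1^{2} + 2\right) \left(-69\right) = \left(4 \cdot 1 + 2\right) \left(-69\right) = \left(4 + 2\right) \left(-69\right) = 6 \left(-69\right) = -414$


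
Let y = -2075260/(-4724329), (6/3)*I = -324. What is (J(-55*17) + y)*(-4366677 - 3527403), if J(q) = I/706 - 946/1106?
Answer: 4699534716372320640/922231539761 ≈ 5.0958e+6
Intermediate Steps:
I = -162 (I = (1/2)*(-324) = -162)
y = 2075260/4724329 (y = -2075260*(-1/4724329) = 2075260/4724329 ≈ 0.43927)
J(q) = -211762/195209 (J(q) = -162/706 - 946/1106 = -162*1/706 - 946*1/1106 = -81/353 - 473/553 = -211762/195209)
(J(-55*17) + y)*(-4366677 - 3527403) = (-211762/195209 + 2075260/4724329)*(-4366677 - 3527403) = -595323928358/922231539761*(-7894080) = 4699534716372320640/922231539761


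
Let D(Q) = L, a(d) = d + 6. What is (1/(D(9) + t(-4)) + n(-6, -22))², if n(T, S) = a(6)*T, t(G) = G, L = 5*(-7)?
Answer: 7890481/1521 ≈ 5187.7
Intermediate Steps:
L = -35
a(d) = 6 + d
D(Q) = -35
n(T, S) = 12*T (n(T, S) = (6 + 6)*T = 12*T)
(1/(D(9) + t(-4)) + n(-6, -22))² = (1/(-35 - 4) + 12*(-6))² = (1/(-39) - 72)² = (-1/39 - 72)² = (-2809/39)² = 7890481/1521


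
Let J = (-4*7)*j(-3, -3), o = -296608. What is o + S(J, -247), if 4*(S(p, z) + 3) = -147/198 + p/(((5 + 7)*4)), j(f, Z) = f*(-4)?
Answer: -78305815/264 ≈ -2.9661e+5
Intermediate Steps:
j(f, Z) = -4*f
J = -336 (J = (-4*7)*(-4*(-3)) = -28*12 = -336)
S(p, z) = -841/264 + p/192 (S(p, z) = -3 + (-147/198 + p/(((5 + 7)*4)))/4 = -3 + (-147*1/198 + p/((12*4)))/4 = -3 + (-49/66 + p/48)/4 = -3 + (-49/264 + p/192) = -841/264 + p/192)
o + S(J, -247) = -296608 + (-841/264 + (1/192)*(-336)) = -296608 + (-841/264 - 7/4) = -296608 - 1303/264 = -78305815/264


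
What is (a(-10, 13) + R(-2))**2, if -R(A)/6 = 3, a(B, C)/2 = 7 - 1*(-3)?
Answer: 4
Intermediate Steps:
a(B, C) = 20 (a(B, C) = 2*(7 - 1*(-3)) = 2*(7 + 3) = 2*10 = 20)
R(A) = -18 (R(A) = -6*3 = -18)
(a(-10, 13) + R(-2))**2 = (20 - 18)**2 = 2**2 = 4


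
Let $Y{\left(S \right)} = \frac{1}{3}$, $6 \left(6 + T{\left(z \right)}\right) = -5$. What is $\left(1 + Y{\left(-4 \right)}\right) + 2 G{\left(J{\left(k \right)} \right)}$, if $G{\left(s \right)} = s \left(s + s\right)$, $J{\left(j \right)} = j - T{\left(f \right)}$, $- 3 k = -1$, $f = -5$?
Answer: $\frac{1861}{9} \approx 206.78$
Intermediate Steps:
$k = \frac{1}{3}$ ($k = \left(- \frac{1}{3}\right) \left(-1\right) = \frac{1}{3} \approx 0.33333$)
$T{\left(z \right)} = - \frac{41}{6}$ ($T{\left(z \right)} = -6 + \frac{1}{6} \left(-5\right) = -6 - \frac{5}{6} = - \frac{41}{6}$)
$Y{\left(S \right)} = \frac{1}{3}$
$J{\left(j \right)} = \frac{41}{6} + j$ ($J{\left(j \right)} = j - - \frac{41}{6} = j + \frac{41}{6} = \frac{41}{6} + j$)
$G{\left(s \right)} = 2 s^{2}$ ($G{\left(s \right)} = s 2 s = 2 s^{2}$)
$\left(1 + Y{\left(-4 \right)}\right) + 2 G{\left(J{\left(k \right)} \right)} = \left(1 + \frac{1}{3}\right) + 2 \cdot 2 \left(\frac{41}{6} + \frac{1}{3}\right)^{2} = \frac{4}{3} + 2 \cdot 2 \left(\frac{43}{6}\right)^{2} = \frac{4}{3} + 2 \cdot 2 \cdot \frac{1849}{36} = \frac{4}{3} + 2 \cdot \frac{1849}{18} = \frac{4}{3} + \frac{1849}{9} = \frac{1861}{9}$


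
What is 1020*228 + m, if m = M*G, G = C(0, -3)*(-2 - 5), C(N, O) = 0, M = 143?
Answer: 232560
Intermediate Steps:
G = 0 (G = 0*(-2 - 5) = 0*(-7) = 0)
m = 0 (m = 143*0 = 0)
1020*228 + m = 1020*228 + 0 = 232560 + 0 = 232560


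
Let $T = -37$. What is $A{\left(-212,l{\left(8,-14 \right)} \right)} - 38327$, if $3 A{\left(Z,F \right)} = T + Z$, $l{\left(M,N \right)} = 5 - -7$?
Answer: $-38410$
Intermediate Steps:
$l{\left(M,N \right)} = 12$ ($l{\left(M,N \right)} = 5 + 7 = 12$)
$A{\left(Z,F \right)} = - \frac{37}{3} + \frac{Z}{3}$ ($A{\left(Z,F \right)} = \frac{-37 + Z}{3} = - \frac{37}{3} + \frac{Z}{3}$)
$A{\left(-212,l{\left(8,-14 \right)} \right)} - 38327 = \left(- \frac{37}{3} + \frac{1}{3} \left(-212\right)\right) - 38327 = \left(- \frac{37}{3} - \frac{212}{3}\right) - 38327 = -83 - 38327 = -38410$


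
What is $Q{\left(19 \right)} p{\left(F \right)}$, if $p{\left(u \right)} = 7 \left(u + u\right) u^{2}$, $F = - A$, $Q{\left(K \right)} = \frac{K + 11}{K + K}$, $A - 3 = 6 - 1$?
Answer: $- \frac{107520}{19} \approx -5658.9$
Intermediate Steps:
$A = 8$ ($A = 3 + \left(6 - 1\right) = 3 + 5 = 8$)
$Q{\left(K \right)} = \frac{11 + K}{2 K}$
$F = -8$ ($F = \left(-1\right) 8 = -8$)
$p{\left(u \right)} = 14 u^{3}$ ($p{\left(u \right)} = 7 \cdot 2 u u^{2} = 14 u u^{2} = 14 u^{3}$)
$Q{\left(19 \right)} p{\left(F \right)} = \frac{11 + 19}{2 \cdot 19} \cdot 14 \left(-8\right)^{3} = \frac{1}{2} \cdot \frac{1}{19} \cdot 30 \cdot 14 \left(-512\right) = \frac{15}{19} \left(-7168\right) = - \frac{107520}{19}$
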